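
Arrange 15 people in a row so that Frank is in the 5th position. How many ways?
Fix one position: (15-1)! = 87178291200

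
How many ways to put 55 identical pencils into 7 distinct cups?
C(55+7-1, 7-1) = C(61, 6) = 55525372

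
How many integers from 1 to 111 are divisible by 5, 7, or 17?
⌊111/5⌋+⌊111/7⌋+⌊111/17⌋ - ⌊111/35⌋-⌊111/85⌋-⌊111/119⌋ + ⌊111/595⌋ = 22+15+6 - 3-1-0 + 0 = 39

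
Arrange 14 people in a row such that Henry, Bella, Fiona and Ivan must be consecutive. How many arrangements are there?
Treat the 4 as one block: (14-4+1)! × 4! = 39916800 × 24 = 958003200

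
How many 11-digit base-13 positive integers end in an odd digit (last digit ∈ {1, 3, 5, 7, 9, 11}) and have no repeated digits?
Last∈{1,3,5,7,9,11}. Last=0: 0. Last nonzero: 6×11×P(11,9) = 1317254400. Total = 1317254400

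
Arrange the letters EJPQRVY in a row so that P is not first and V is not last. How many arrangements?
By inclusion-exclusion: 7! - 2×(7-1)! + (7-2)! = 5040 - 1440 + 120 = 3720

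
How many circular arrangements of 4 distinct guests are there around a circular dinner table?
Circular: fix one position, arrange the rest. (4-1)! = 6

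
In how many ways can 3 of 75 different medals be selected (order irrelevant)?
C(75,3) = 75!/(3!×72!) = 67525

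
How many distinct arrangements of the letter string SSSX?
4! / (3! × 1!) = 4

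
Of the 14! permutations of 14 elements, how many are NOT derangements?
Complement of the derangements. !14 = Σ_{j=0}^{14} (-1)^j·14!/j! = 87178291200 - 87178291200 + 43589145600 - 14529715200 + 3632428800 - 726485760 + 121080960 - 17297280 + 2162160 - 240240 + 24024 - 2184 + 182 - 14 + 1 = 32071101049. 14! - !14 = 87178291200 - 32071101049 = 55107190151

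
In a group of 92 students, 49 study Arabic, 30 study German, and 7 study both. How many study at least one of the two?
|A∪B| = |A| + |B| - |A∩B| = 49 + 30 - 7 = 72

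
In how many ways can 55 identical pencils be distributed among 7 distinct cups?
C(55+7-1, 7-1) = C(61, 6) = 55525372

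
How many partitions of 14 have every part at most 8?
Let r_j(i) = number of partitions of i into parts ≤ j, for i = 0..14. r_1(i) = 1 for all i; r_j(i) = r_{j-1}(i) + r_j(i-j). Rows j = 2..8: ≤2: 1 1 2 2 3 3 4 4 5 5 6 6 7 7 8; ≤3: 1 1 2 3 4 5 7 8 10 12 14 16 19 21 24; ≤4: 1 1 2 3 5 6 9 11 15 18 23 27 34 39 47; ≤5: 1 1 2 3 5 7 10 13 18 23 30 37 47 57 70; ≤6: 1 1 2 3 5 7 11 14 20 26 35 44 58 71 90; ≤7: 1 1 2 3 5 7 11 15 21 28 38 49 65 82 105; ≤8: 1 1 2 3 5 7 11 15 22 29 40 52 70 89 116. r_8(14) = 116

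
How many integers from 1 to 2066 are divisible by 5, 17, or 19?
⌊2066/5⌋+⌊2066/17⌋+⌊2066/19⌋ - ⌊2066/85⌋-⌊2066/95⌋-⌊2066/323⌋ + ⌊2066/1615⌋ = 413+121+108 - 24-21-6 + 1 = 592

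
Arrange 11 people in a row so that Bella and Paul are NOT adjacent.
Total - adjacent = 11! - (11-1)!×2 = 39916800 - 7257600 = 32659200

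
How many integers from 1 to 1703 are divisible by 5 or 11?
⌊1703/5⌋ + ⌊1703/11⌋ - ⌊1703/55⌋ = 340 + 154 - 30 = 464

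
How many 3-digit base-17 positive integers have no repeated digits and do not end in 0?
Last digit: 16 nonzero choices. First digit: 15 (nonzero, ≠last). Middle 1: P(15,1) = 15. Total = 3600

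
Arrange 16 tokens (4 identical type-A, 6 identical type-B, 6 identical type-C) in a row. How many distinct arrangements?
16! / (4! × 6! × 6!) = 1681680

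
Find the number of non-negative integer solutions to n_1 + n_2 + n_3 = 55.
C(55+3-1, 3-1) = C(57, 2) = 1596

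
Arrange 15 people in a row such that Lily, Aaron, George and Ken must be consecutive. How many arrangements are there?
Treat the 4 as one block: (15-4+1)! × 4! = 479001600 × 24 = 11496038400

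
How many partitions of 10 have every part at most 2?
Let r_j(i) = number of partitions of i into parts ≤ j, for i = 0..10. r_1(i) = 1 for all i; r_j(i) = r_{j-1}(i) + r_j(i-j). Rows j = 2..2: ≤2: 1 1 2 2 3 3 4 4 5 5 6. r_2(10) = 6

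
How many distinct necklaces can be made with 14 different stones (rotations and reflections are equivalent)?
(14-1)!/2 = 6227020800/2 = 3113510400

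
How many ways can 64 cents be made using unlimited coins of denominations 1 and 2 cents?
Coefficient of x^64 in 1/(1-x^1) · 1/(1-x^2). Use j coins of 2 for j = 0..⌊64/2⌋ = 32, the rest in 1s: 32 + 1 = 33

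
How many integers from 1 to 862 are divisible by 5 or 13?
⌊862/5⌋ + ⌊862/13⌋ - ⌊862/65⌋ = 172 + 66 - 13 = 225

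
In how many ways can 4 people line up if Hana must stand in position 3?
Fix one position: (4-1)! = 6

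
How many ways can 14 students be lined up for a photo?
14! = 87178291200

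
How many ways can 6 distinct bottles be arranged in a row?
6! = 720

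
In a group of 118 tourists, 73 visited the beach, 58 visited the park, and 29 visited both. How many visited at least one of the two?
|A∪B| = |A| + |B| - |A∩B| = 73 + 58 - 29 = 102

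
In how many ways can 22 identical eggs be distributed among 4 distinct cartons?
C(22+4-1, 4-1) = C(25, 3) = 2300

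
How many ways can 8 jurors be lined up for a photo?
8! = 40320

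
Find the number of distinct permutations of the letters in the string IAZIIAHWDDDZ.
12! / (1! × 2! × 3! × 1! × 2! × 3!) = 3326400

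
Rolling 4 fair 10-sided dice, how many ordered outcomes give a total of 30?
Coefficient of x^30 in (x + x² + ... + x^10)^4. By inclusion-exclusion on dice exceeding 10: Σ_j (-1)^j C(4,j)·C(30-1-10j, 3) = C(4,0)·C(29,3) - C(4,1)·C(19,3) + C(4,2)·C(9,3) = 1·3654 - 4·969 + 6·84 = 282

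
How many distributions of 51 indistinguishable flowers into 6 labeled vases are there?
C(51+6-1, 6-1) = C(56, 5) = 3819816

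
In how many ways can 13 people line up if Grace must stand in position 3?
Fix one position: (13-1)! = 479001600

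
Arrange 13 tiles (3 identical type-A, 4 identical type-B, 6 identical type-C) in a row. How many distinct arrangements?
13! / (3! × 4! × 6!) = 60060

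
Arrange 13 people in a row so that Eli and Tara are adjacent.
Treat as block: (13-1)! × 2! = 479001600 × 2 = 958003200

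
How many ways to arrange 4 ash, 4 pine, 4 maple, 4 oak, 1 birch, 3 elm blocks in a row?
20! / (4! × 4! × 4! × 4! × 1! × 3!) = 1222160940000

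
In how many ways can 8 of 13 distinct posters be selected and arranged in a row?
P(13,8) = 13!/(13-8)! = 51891840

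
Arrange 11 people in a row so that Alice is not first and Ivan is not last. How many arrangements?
By inclusion-exclusion: 11! - 2×(11-1)! + (11-2)! = 39916800 - 7257600 + 362880 = 33022080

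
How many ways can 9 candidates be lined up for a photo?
9! = 362880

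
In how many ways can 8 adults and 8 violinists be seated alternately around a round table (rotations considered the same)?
Fix one of the adults: (8-1)! ways for the remaining adults, × 8! ways for the violinists = 5040 × 40320 = 203212800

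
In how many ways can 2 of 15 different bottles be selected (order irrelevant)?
C(15,2) = 15!/(2!×13!) = 105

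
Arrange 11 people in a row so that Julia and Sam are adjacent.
Treat as block: (11-1)! × 2! = 3628800 × 2 = 7257600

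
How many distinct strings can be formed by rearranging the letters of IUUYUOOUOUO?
11! / (1! × 5! × 4! × 1!) = 13860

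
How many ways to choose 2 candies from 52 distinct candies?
C(52,2) = 52!/(2!×50!) = 1326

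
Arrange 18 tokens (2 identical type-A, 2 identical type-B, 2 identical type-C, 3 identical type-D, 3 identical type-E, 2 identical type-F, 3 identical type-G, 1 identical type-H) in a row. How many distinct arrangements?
18! / (2! × 2! × 2! × 3! × 3! × 2! × 3! × 1!) = 1852538688000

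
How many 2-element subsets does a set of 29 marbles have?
C(29,2) = 29!/(2!×27!) = 406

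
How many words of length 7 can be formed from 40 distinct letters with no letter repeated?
P(40,7) = 40!/(40-7)! = 93963542400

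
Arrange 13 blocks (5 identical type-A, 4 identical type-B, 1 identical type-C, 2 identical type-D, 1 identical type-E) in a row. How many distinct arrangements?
13! / (5! × 4! × 1! × 2! × 1!) = 1081080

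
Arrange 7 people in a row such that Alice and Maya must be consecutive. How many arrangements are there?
Treat the 2 as one block: (7-2+1)! × 2! = 720 × 2 = 1440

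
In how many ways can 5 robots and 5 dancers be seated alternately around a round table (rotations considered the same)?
Fix one of the robots: (5-1)! ways for the remaining robots, × 5! ways for the dancers = 24 × 120 = 2880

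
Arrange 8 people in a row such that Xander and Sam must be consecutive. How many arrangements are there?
Treat the 2 as one block: (8-2+1)! × 2! = 5040 × 2 = 10080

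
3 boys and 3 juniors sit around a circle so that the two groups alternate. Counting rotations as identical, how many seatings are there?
Fix one of the boys: (3-1)! ways for the remaining boys, × 3! ways for the juniors = 2 × 6 = 12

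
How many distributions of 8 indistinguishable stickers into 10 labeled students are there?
C(8+10-1, 10-1) = C(17, 9) = 24310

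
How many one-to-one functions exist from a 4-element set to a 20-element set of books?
P(20,4) = 20!/(20-4)! = 116280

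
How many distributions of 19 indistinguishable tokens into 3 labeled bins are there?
C(19+3-1, 3-1) = C(21, 2) = 210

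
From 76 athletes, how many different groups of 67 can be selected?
C(76,67) = 76!/(67!×9!) = 142466675900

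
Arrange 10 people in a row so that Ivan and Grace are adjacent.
Treat as block: (10-1)! × 2! = 362880 × 2 = 725760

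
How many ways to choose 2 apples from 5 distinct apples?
C(5,2) = 5!/(2!×3!) = 10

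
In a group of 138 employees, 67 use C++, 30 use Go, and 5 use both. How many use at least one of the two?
|A∪B| = |A| + |B| - |A∩B| = 67 + 30 - 5 = 92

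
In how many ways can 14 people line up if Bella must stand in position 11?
Fix one position: (14-1)! = 6227020800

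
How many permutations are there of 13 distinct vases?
13! = 6227020800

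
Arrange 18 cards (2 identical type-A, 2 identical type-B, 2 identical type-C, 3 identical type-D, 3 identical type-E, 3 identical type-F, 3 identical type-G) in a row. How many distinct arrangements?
18! / (2! × 2! × 2! × 3! × 3! × 3! × 3!) = 617512896000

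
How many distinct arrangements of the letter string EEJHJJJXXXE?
11! / (3! × 4! × 1! × 3!) = 46200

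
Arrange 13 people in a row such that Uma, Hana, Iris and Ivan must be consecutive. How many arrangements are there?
Treat the 4 as one block: (13-4+1)! × 4! = 3628800 × 24 = 87091200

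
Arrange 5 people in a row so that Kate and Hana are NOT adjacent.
Total - adjacent = 5! - (5-1)!×2 = 120 - 48 = 72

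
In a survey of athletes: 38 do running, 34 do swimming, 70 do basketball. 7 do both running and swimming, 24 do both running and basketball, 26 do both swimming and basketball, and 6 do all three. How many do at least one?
|A∪B∪C| = 38+34+70-7-24-26+6 = 91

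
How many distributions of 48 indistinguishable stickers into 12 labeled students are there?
C(48+12-1, 12-1) = C(59, 11) = 279871768995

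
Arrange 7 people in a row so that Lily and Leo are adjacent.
Treat as block: (7-1)! × 2! = 720 × 2 = 1440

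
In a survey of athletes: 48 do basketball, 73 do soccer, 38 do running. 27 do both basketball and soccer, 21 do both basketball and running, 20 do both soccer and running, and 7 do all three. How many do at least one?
|A∪B∪C| = 48+73+38-27-21-20+7 = 98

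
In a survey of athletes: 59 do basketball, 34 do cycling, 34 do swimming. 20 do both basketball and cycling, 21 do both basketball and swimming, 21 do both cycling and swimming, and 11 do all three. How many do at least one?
|A∪B∪C| = 59+34+34-20-21-21+11 = 76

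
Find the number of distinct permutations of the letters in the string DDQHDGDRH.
9! / (1! × 1! × 1! × 2! × 4!) = 7560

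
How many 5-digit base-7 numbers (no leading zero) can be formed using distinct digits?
First digit: 6 choices (nonzero). Then descending: 6 × 6 × 5 × 4 × 3 = 2160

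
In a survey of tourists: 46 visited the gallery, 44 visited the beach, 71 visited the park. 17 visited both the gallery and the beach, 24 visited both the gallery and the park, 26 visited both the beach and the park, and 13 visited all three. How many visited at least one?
|A∪B∪C| = 46+44+71-17-24-26+13 = 107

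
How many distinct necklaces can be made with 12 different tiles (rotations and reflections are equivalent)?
(12-1)!/2 = 39916800/2 = 19958400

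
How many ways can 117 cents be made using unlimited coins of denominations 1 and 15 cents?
Coefficient of x^117 in 1/(1-x^1) · 1/(1-x^15). Use j coins of 15 for j = 0..⌊117/15⌋ = 7, the rest in 1s: 7 + 1 = 8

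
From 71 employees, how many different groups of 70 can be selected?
C(71,70) = 71!/(70!×1!) = 71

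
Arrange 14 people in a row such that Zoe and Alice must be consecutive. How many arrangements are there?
Treat the 2 as one block: (14-2+1)! × 2! = 6227020800 × 2 = 12454041600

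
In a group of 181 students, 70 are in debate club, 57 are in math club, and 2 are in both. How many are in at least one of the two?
|A∪B| = |A| + |B| - |A∩B| = 70 + 57 - 2 = 125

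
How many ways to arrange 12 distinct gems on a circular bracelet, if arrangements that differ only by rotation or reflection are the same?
(12-1)!/2 = 39916800/2 = 19958400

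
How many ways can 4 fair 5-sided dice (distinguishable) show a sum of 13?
Coefficient of x^13 in (x + x² + ... + x^5)^4. By inclusion-exclusion on dice exceeding 5: Σ_j (-1)^j C(4,j)·C(13-1-5j, 3) = C(4,0)·C(12,3) - C(4,1)·C(7,3) = 1·220 - 4·35 = 80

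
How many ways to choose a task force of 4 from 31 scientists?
C(31,4) = 31!/(4!×27!) = 31465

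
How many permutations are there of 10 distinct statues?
10! = 3628800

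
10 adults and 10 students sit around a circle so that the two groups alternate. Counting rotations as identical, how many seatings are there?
Fix one of the adults: (10-1)! ways for the remaining adults, × 10! ways for the students = 362880 × 3628800 = 1316818944000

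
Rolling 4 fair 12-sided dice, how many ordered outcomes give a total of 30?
Coefficient of x^30 in (x + x² + ... + x^12)^4. By inclusion-exclusion on dice exceeding 12: Σ_j (-1)^j C(4,j)·C(30-1-12j, 3) = C(4,0)·C(29,3) - C(4,1)·C(17,3) + C(4,2)·C(5,3) = 1·3654 - 4·680 + 6·10 = 994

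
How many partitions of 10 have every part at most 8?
Let r_j(i) = number of partitions of i into parts ≤ j, for i = 0..10. r_1(i) = 1 for all i; r_j(i) = r_{j-1}(i) + r_j(i-j). Rows j = 2..8: ≤2: 1 1 2 2 3 3 4 4 5 5 6; ≤3: 1 1 2 3 4 5 7 8 10 12 14; ≤4: 1 1 2 3 5 6 9 11 15 18 23; ≤5: 1 1 2 3 5 7 10 13 18 23 30; ≤6: 1 1 2 3 5 7 11 14 20 26 35; ≤7: 1 1 2 3 5 7 11 15 21 28 38; ≤8: 1 1 2 3 5 7 11 15 22 29 40. r_8(10) = 40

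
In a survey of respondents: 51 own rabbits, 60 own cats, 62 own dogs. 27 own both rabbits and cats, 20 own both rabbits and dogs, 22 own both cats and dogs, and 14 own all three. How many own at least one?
|A∪B∪C| = 51+60+62-27-20-22+14 = 118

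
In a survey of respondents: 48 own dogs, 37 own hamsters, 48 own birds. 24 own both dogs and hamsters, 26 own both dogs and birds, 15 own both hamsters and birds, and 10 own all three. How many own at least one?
|A∪B∪C| = 48+37+48-24-26-15+10 = 78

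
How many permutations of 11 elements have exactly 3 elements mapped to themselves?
Choose the 3 fixed points C(11,3) = 165, derange the rest: !8 = Σ_{j=0}^{8} (-1)^j·8!/j! = 40320 - 40320 + 20160 - 6720 + 1680 - 336 + 56 - 8 + 1 = 14833. Product = 165 × 14833 = 2447445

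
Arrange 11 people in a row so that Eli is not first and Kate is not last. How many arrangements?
By inclusion-exclusion: 11! - 2×(11-1)! + (11-2)! = 39916800 - 7257600 + 362880 = 33022080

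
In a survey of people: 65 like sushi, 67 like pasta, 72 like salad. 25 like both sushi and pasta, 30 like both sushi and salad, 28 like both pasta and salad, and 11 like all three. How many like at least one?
|A∪B∪C| = 65+67+72-25-30-28+11 = 132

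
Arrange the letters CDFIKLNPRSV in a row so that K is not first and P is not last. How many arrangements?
By inclusion-exclusion: 11! - 2×(11-1)! + (11-2)! = 39916800 - 7257600 + 362880 = 33022080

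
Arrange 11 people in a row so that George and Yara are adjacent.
Treat as block: (11-1)! × 2! = 3628800 × 2 = 7257600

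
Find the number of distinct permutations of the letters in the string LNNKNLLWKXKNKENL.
16! / (5! × 1! × 4! × 4! × 1! × 1!) = 302702400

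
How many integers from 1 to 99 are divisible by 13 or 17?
⌊99/13⌋ + ⌊99/17⌋ - ⌊99/221⌋ = 7 + 5 - 0 = 12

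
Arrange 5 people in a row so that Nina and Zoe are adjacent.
Treat as block: (5-1)! × 2! = 24 × 2 = 48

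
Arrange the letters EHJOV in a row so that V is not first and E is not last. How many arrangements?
By inclusion-exclusion: 5! - 2×(5-1)! + (5-2)! = 120 - 48 + 6 = 78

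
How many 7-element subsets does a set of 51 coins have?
C(51,7) = 51!/(7!×44!) = 115775100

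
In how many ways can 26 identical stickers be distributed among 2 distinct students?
C(26+2-1, 2-1) = C(27, 1) = 27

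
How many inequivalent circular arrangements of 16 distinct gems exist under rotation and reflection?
(16-1)!/2 = 1307674368000/2 = 653837184000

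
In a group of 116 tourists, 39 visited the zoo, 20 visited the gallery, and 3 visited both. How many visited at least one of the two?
|A∪B| = |A| + |B| - |A∩B| = 39 + 20 - 3 = 56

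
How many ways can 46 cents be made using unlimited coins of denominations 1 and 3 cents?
Coefficient of x^46 in 1/(1-x^1) · 1/(1-x^3). Use j coins of 3 for j = 0..⌊46/3⌋ = 15, the rest in 1s: 15 + 1 = 16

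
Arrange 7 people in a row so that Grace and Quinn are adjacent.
Treat as block: (7-1)! × 2! = 720 × 2 = 1440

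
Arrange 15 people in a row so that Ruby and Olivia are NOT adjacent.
Total - adjacent = 15! - (15-1)!×2 = 1307674368000 - 174356582400 = 1133317785600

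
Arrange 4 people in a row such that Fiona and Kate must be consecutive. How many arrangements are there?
Treat the 2 as one block: (4-2+1)! × 2! = 6 × 2 = 12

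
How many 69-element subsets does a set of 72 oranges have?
C(72,69) = 72!/(69!×3!) = 59640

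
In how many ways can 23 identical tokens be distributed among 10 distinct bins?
C(23+10-1, 10-1) = C(32, 9) = 28048800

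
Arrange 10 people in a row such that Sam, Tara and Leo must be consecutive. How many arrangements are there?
Treat the 3 as one block: (10-3+1)! × 3! = 40320 × 6 = 241920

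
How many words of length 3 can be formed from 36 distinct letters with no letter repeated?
P(36,3) = 36!/(36-3)! = 42840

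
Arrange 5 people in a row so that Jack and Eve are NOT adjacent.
Total - adjacent = 5! - (5-1)!×2 = 120 - 48 = 72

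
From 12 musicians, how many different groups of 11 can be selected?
C(12,11) = 12!/(11!×1!) = 12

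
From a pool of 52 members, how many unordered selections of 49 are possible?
C(52,49) = 52!/(49!×3!) = 22100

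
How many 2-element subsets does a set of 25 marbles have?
C(25,2) = 25!/(2!×23!) = 300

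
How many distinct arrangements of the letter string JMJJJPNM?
8! / (1! × 4! × 1! × 2!) = 840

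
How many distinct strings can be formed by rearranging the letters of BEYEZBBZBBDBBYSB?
16! / (1! × 2! × 2! × 8! × 1! × 2!) = 64864800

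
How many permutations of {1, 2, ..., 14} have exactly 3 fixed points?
Choose the 3 fixed points C(14,3) = 364, derange the rest: !11 = Σ_{j=0}^{11} (-1)^j·11!/j! = 39916800 - 39916800 + 19958400 - 6652800 + 1663200 - 332640 + 55440 - 7920 + 990 - 110 + 11 - 1 = 14684570. Product = 364 × 14684570 = 5345183480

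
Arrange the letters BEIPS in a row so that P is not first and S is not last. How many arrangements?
By inclusion-exclusion: 5! - 2×(5-1)! + (5-2)! = 120 - 48 + 6 = 78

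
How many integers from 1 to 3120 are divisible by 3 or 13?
⌊3120/3⌋ + ⌊3120/13⌋ - ⌊3120/39⌋ = 1040 + 240 - 80 = 1200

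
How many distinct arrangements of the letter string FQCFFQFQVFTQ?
12! / (1! × 4! × 1! × 1! × 5!) = 166320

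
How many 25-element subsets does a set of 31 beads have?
C(31,25) = 31!/(25!×6!) = 736281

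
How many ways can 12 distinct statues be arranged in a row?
12! = 479001600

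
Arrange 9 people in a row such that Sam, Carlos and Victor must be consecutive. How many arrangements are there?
Treat the 3 as one block: (9-3+1)! × 3! = 5040 × 6 = 30240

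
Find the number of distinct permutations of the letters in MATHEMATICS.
11! / (2! × 2! × 2! × 1! × 1! × 1! × 1! × 1!) = 4989600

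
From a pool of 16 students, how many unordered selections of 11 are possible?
C(16,11) = 16!/(11!×5!) = 4368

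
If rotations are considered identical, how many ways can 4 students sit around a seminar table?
Circular: fix one position, arrange the rest. (4-1)! = 6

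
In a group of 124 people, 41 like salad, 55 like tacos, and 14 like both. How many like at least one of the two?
|A∪B| = |A| + |B| - |A∩B| = 41 + 55 - 14 = 82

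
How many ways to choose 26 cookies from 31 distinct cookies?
C(31,26) = 31!/(26!×5!) = 169911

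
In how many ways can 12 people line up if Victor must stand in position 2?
Fix one position: (12-1)! = 39916800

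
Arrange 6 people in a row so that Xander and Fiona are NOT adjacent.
Total - adjacent = 6! - (6-1)!×2 = 720 - 240 = 480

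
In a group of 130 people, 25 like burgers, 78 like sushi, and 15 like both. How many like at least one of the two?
|A∪B| = |A| + |B| - |A∩B| = 25 + 78 - 15 = 88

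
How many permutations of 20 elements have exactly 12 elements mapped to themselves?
Choose the 12 fixed points C(20,12) = 125970, derange the rest: !8 = Σ_{j=0}^{8} (-1)^j·8!/j! = 40320 - 40320 + 20160 - 6720 + 1680 - 336 + 56 - 8 + 1 = 14833. Product = 125970 × 14833 = 1868513010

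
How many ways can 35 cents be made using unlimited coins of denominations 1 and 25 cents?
Coefficient of x^35 in 1/(1-x^1) · 1/(1-x^25). Use j coins of 25 for j = 0..⌊35/25⌋ = 1, the rest in 1s: 1 + 1 = 2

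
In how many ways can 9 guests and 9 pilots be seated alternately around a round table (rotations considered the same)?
Fix one of the guests: (9-1)! ways for the remaining guests, × 9! ways for the pilots = 40320 × 362880 = 14631321600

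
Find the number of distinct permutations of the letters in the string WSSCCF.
6! / (1! × 2! × 2! × 1!) = 180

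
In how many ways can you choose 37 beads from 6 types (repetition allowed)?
C(37+6-1, 6-1) = C(42, 5) = 850668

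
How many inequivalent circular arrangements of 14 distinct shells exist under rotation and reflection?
(14-1)!/2 = 6227020800/2 = 3113510400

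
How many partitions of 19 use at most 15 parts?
By conjugation, equals partitions of 19 into parts ≤ 15. Let r_j(i) = number of partitions of i into parts ≤ j, for i = 0..19. r_1(i) = 1 for all i; r_j(i) = r_{j-1}(i) + r_j(i-j). Rows j = 2..15: ≤2: 1 1 2 2 3 3 4 4 5 5 6 6 7 7 8 8 9 9 10 10; ≤3: 1 1 2 3 4 5 7 8 10 12 14 16 19 21 24 27 30 33 37 40; ≤4: 1 1 2 3 5 6 9 11 15 18 23 27 34 39 47 54 64 72 84 94; ≤5: 1 1 2 3 5 7 10 13 18 23 30 37 47 57 70 84 101 119 141 164; ≤6: 1 1 2 3 5 7 11 14 20 26 35 44 58 71 90 110 136 163 199 235; ≤7: 1 1 2 3 5 7 11 15 21 28 38 49 65 82 105 131 164 201 248 300; ≤8: 1 1 2 3 5 7 11 15 22 29 40 52 70 89 116 146 186 230 288 352; ≤9: 1 1 2 3 5 7 11 15 22 30 41 54 73 94 123 157 201 252 318 393; ≤10: 1 1 2 3 5 7 11 15 22 30 42 55 75 97 128 164 212 267 340 423; ≤11: 1 1 2 3 5 7 11 15 22 30 42 56 76 99 131 169 219 278 355 445; ≤12: 1 1 2 3 5 7 11 15 22 30 42 56 77 100 133 172 224 285 366 460; ≤13: 1 1 2 3 5 7 11 15 22 30 42 56 77 101 134 174 227 290 373 471; ≤14: 1 1 2 3 5 7 11 15 22 30 42 56 77 101 135 175 229 293 378 478; ≤15: 1 1 2 3 5 7 11 15 22 30 42 56 77 101 135 176 230 295 381 483. r_15(19) = 483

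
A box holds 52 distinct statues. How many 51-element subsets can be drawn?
C(52,51) = 52!/(51!×1!) = 52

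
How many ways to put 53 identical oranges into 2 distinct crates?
C(53+2-1, 2-1) = C(54, 1) = 54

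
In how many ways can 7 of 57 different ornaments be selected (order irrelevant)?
C(57,7) = 57!/(7!×50!) = 264385836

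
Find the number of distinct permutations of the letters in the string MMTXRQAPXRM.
11! / (2! × 1! × 1! × 3! × 1! × 2! × 1!) = 1663200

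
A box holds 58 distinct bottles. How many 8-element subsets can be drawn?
C(58,8) = 58!/(8!×50!) = 1916797311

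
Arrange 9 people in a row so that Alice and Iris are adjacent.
Treat as block: (9-1)! × 2! = 40320 × 2 = 80640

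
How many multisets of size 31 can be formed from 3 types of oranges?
C(31+3-1, 3-1) = C(33, 2) = 528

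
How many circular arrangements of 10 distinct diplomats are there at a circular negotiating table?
Circular: fix one position, arrange the rest. (10-1)! = 362880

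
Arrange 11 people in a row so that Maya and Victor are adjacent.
Treat as block: (11-1)! × 2! = 3628800 × 2 = 7257600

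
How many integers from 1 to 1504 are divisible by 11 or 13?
⌊1504/11⌋ + ⌊1504/13⌋ - ⌊1504/143⌋ = 136 + 115 - 10 = 241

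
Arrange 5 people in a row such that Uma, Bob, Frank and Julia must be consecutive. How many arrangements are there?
Treat the 4 as one block: (5-4+1)! × 4! = 2 × 24 = 48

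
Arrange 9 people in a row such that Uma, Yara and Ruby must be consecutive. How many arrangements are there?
Treat the 3 as one block: (9-3+1)! × 3! = 5040 × 6 = 30240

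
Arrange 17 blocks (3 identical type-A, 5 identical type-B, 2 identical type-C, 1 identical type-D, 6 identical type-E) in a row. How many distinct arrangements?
17! / (3! × 5! × 2! × 1! × 6!) = 343062720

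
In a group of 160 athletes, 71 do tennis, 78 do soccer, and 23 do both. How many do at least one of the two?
|A∪B| = |A| + |B| - |A∩B| = 71 + 78 - 23 = 126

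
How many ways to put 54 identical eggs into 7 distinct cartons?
C(54+7-1, 7-1) = C(60, 6) = 50063860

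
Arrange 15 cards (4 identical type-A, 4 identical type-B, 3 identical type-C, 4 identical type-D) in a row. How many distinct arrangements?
15! / (4! × 4! × 3! × 4!) = 15765750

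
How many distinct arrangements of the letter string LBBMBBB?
7! / (1! × 5! × 1!) = 42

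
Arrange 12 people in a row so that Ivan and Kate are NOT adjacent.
Total - adjacent = 12! - (12-1)!×2 = 479001600 - 79833600 = 399168000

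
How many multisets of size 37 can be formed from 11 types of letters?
C(37+11-1, 11-1) = C(47, 10) = 5178066751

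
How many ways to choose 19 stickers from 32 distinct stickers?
C(32,19) = 32!/(19!×13!) = 347373600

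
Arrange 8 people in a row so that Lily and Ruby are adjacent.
Treat as block: (8-1)! × 2! = 5040 × 2 = 10080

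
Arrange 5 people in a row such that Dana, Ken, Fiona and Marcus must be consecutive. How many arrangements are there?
Treat the 4 as one block: (5-4+1)! × 4! = 2 × 24 = 48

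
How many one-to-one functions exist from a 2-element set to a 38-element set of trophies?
P(38,2) = 38!/(38-2)! = 1406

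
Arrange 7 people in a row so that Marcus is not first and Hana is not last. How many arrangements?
By inclusion-exclusion: 7! - 2×(7-1)! + (7-2)! = 5040 - 1440 + 120 = 3720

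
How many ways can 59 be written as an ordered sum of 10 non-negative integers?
C(59+10-1, 10-1) = C(68, 9) = 49280065120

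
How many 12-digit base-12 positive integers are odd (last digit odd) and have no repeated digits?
Last∈{1,3,5,7,9,11}. Last=0: 0. Last nonzero: 6×10×P(10,10) = 217728000. Total = 217728000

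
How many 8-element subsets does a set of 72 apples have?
C(72,8) = 72!/(8!×64!) = 11969016345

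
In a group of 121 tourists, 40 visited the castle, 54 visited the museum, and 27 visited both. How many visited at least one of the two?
|A∪B| = |A| + |B| - |A∩B| = 40 + 54 - 27 = 67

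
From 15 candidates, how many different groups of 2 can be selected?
C(15,2) = 15!/(2!×13!) = 105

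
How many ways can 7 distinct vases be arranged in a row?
7! = 5040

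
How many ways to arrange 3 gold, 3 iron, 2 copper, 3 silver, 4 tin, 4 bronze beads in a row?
19! / (3! × 3! × 2! × 3! × 4! × 4!) = 488864376000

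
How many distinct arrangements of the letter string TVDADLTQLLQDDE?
14! / (4! × 1! × 3! × 1! × 2! × 1! × 2!) = 151351200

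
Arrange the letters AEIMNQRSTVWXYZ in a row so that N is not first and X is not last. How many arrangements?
By inclusion-exclusion: 14! - 2×(14-1)! + (14-2)! = 87178291200 - 12454041600 + 479001600 = 75203251200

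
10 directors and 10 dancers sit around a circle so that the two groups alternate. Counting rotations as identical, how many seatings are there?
Fix one of the directors: (10-1)! ways for the remaining directors, × 10! ways for the dancers = 362880 × 3628800 = 1316818944000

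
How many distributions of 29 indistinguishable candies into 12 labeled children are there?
C(29+12-1, 12-1) = C(40, 11) = 2311801440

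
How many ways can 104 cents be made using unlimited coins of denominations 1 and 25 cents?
Coefficient of x^104 in 1/(1-x^1) · 1/(1-x^25). Use j coins of 25 for j = 0..⌊104/25⌋ = 4, the rest in 1s: 4 + 1 = 5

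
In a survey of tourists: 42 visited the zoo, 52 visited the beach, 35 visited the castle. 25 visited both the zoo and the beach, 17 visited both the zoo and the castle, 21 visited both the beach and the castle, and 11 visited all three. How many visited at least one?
|A∪B∪C| = 42+52+35-25-17-21+11 = 77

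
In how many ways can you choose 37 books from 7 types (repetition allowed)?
C(37+7-1, 7-1) = C(43, 6) = 6096454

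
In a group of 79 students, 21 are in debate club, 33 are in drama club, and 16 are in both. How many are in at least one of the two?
|A∪B| = |A| + |B| - |A∩B| = 21 + 33 - 16 = 38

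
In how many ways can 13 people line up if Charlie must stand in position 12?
Fix one position: (13-1)! = 479001600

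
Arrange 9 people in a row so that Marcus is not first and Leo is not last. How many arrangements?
By inclusion-exclusion: 9! - 2×(9-1)! + (9-2)! = 362880 - 80640 + 5040 = 287280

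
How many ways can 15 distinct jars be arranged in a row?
15! = 1307674368000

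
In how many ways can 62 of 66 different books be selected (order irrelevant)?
C(66,62) = 66!/(62!×4!) = 720720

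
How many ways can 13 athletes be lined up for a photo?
13! = 6227020800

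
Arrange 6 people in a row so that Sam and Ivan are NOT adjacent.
Total - adjacent = 6! - (6-1)!×2 = 720 - 240 = 480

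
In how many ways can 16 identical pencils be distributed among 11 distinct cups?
C(16+11-1, 11-1) = C(26, 10) = 5311735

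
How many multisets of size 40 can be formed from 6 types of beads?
C(40+6-1, 6-1) = C(45, 5) = 1221759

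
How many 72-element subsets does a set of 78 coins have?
C(78,72) = 78!/(72!×6!) = 256851595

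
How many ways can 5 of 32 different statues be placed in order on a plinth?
P(32,5) = 32!/(32-5)! = 24165120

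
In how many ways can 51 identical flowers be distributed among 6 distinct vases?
C(51+6-1, 6-1) = C(56, 5) = 3819816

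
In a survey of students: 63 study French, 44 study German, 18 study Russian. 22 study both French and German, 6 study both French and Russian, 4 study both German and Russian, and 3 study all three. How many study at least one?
|A∪B∪C| = 63+44+18-22-6-4+3 = 96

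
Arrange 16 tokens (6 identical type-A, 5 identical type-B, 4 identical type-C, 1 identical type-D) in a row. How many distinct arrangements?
16! / (6! × 5! × 4! × 1!) = 10090080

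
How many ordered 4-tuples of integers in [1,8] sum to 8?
Coefficient of x^8 in (x + x² + ... + x^8)^4. By inclusion-exclusion on dice exceeding 8: Σ_j (-1)^j C(4,j)·C(8-1-8j, 3) = C(4,0)·C(7,3) = 1·35 = 35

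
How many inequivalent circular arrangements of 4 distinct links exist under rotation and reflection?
(4-1)!/2 = 6/2 = 3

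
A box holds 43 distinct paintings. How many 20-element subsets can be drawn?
C(43,20) = 43!/(20!×23!) = 960566918220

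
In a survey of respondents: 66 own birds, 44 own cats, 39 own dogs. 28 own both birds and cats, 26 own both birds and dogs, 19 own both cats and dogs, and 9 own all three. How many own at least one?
|A∪B∪C| = 66+44+39-28-26-19+9 = 85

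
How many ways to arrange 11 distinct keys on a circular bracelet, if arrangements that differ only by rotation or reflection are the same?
(11-1)!/2 = 3628800/2 = 1814400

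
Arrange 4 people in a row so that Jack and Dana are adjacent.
Treat as block: (4-1)! × 2! = 6 × 2 = 12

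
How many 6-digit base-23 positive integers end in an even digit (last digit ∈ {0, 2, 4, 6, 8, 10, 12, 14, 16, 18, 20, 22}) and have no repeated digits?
Last∈{0,2,4,6,8,10,12,14,16,18,20,22}. Last=0: 3160080. Last nonzero: 11×21×P(21,4) = 33180840. Total = 36340920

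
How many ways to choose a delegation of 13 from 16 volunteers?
C(16,13) = 16!/(13!×3!) = 560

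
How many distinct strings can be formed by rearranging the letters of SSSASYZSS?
9! / (1! × 1! × 6! × 1!) = 504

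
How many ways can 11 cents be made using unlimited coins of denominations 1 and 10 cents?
Coefficient of x^11 in 1/(1-x^1) · 1/(1-x^10). Use j coins of 10 for j = 0..⌊11/10⌋ = 1, the rest in 1s: 1 + 1 = 2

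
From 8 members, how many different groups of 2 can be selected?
C(8,2) = 8!/(2!×6!) = 28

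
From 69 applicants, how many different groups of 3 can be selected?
C(69,3) = 69!/(3!×66!) = 52394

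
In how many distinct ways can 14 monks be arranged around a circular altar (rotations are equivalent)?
Circular: fix one position, arrange the rest. (14-1)! = 6227020800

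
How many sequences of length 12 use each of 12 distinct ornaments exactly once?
12! = 479001600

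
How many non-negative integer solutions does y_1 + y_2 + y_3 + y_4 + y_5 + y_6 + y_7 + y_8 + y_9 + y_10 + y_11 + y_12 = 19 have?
C(19+12-1, 12-1) = C(30, 11) = 54627300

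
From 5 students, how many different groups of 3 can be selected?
C(5,3) = 5!/(3!×2!) = 10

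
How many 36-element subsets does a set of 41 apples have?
C(41,36) = 41!/(36!×5!) = 749398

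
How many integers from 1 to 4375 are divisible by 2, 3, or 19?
⌊4375/2⌋+⌊4375/3⌋+⌊4375/19⌋ - ⌊4375/6⌋-⌊4375/38⌋-⌊4375/57⌋ + ⌊4375/114⌋ = 2187+1458+230 - 729-115-76 + 38 = 2993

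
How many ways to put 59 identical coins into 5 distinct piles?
C(59+5-1, 5-1) = C(63, 4) = 595665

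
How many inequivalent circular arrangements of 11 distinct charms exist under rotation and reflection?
(11-1)!/2 = 3628800/2 = 1814400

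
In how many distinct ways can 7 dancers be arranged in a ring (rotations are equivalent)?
Circular: fix one position, arrange the rest. (7-1)! = 720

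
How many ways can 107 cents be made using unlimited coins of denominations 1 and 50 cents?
Coefficient of x^107 in 1/(1-x^1) · 1/(1-x^50). Use j coins of 50 for j = 0..⌊107/50⌋ = 2, the rest in 1s: 2 + 1 = 3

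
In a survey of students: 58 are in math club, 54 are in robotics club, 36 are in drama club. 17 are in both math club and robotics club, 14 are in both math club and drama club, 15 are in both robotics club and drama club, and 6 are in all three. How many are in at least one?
|A∪B∪C| = 58+54+36-17-14-15+6 = 108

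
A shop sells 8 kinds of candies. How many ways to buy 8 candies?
C(8+8-1, 8-1) = C(15, 7) = 6435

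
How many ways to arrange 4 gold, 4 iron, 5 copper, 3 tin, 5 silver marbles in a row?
21! / (4! × 4! × 5! × 3! × 5!) = 1026615189600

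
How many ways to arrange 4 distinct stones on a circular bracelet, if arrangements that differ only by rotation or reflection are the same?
(4-1)!/2 = 6/2 = 3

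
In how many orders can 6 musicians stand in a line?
6! = 720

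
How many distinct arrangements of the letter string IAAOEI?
6! / (2! × 2! × 1! × 1!) = 180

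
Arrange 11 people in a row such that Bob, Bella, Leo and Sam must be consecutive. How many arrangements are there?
Treat the 4 as one block: (11-4+1)! × 4! = 40320 × 24 = 967680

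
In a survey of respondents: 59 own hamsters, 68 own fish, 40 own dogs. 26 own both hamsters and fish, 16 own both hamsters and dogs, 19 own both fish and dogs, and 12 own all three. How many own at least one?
|A∪B∪C| = 59+68+40-26-16-19+12 = 118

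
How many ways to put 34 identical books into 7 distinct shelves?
C(34+7-1, 7-1) = C(40, 6) = 3838380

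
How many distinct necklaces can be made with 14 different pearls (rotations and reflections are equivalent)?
(14-1)!/2 = 6227020800/2 = 3113510400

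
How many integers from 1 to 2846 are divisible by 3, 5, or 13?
⌊2846/3⌋+⌊2846/5⌋+⌊2846/13⌋ - ⌊2846/15⌋-⌊2846/39⌋-⌊2846/65⌋ + ⌊2846/195⌋ = 948+569+218 - 189-72-43 + 14 = 1445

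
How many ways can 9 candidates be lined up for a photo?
9! = 362880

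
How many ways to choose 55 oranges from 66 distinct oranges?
C(66,55) = 66!/(55!×11!) = 1074082795968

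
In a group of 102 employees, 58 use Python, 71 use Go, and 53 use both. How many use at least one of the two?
|A∪B| = |A| + |B| - |A∩B| = 58 + 71 - 53 = 76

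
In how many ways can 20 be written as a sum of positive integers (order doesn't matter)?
Pentagonal recurrence p(n) = p(n-1) + p(n-2) - p(n-5) - p(n-7) + p(n-12) + p(n-15) - ... gives p(0..19) = 1, 1, 2, 3, 5, 7, 11, 15, 22, 30, 42, 56, 77, 101, 135, 176, 231, 297, 385, 490. p(20) = p(19) + p(18) - p(15) - p(13) + p(8) + p(5) = 490 + 385 - 176 - 101 + 22 + 7 = 627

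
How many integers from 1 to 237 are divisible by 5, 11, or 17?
⌊237/5⌋+⌊237/11⌋+⌊237/17⌋ - ⌊237/55⌋-⌊237/85⌋-⌊237/187⌋ + ⌊237/935⌋ = 47+21+13 - 4-2-1 + 0 = 74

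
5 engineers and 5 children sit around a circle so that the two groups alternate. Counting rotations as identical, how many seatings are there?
Fix one of the engineers: (5-1)! ways for the remaining engineers, × 5! ways for the children = 24 × 120 = 2880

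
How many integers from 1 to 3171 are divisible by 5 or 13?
⌊3171/5⌋ + ⌊3171/13⌋ - ⌊3171/65⌋ = 634 + 243 - 48 = 829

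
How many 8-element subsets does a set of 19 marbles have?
C(19,8) = 19!/(8!×11!) = 75582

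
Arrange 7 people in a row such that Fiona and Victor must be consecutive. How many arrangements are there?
Treat the 2 as one block: (7-2+1)! × 2! = 720 × 2 = 1440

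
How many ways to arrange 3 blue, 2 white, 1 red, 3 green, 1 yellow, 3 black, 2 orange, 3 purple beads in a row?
18! / (3! × 2! × 1! × 3! × 1! × 3! × 2! × 3!) = 1235025792000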